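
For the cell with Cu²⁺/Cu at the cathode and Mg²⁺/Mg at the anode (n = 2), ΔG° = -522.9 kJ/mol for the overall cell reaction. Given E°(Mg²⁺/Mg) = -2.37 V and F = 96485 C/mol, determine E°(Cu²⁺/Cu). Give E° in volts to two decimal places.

E°cell = −ΔG°/(nF) = −(-522.9×10³)/((2)(96485)) = +2.710 V.
Since Cu²⁺/Cu is the cathode and Mg²⁺/Mg the anode, E°cell = E°(Cu²⁺/Cu) − E°(Mg²⁺/Mg).
So E°(Cu²⁺/Cu) = E°cell + E°(Mg²⁺/Mg) = +2.710 + (-2.37) = +0.34 V.

+0.34 V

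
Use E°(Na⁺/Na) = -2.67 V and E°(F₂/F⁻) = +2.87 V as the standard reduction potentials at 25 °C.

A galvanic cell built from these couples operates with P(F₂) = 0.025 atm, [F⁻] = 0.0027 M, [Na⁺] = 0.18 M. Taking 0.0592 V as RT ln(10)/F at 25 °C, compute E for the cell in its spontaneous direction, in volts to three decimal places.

F₂/F⁻ is the cathode (higher E°), Na⁺/Na the anode: E°cell = +2.87 − (-2.67) = +5.54 V, n = 2.
Overall: F₂(g) + 2 Na(s) → 2 F⁻(aq) + 2 Na⁺(aq)
Q = [F⁻]^2·[Na⁺]^2 / (P(F₂)); log Q = -5.025.
E = E° − (0.0592/n) log Q = +5.54 − (0.0592/2)(-5.025) = +5.689 V.

+5.689 V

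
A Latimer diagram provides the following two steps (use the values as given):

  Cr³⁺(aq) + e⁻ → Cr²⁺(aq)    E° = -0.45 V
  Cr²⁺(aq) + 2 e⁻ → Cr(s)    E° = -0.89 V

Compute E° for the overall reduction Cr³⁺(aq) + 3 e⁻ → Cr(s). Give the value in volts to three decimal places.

Standard free energies of sequential steps add: ΔG°₃ = ΔG°₁ + ΔG°₂, so n₃E°₃ = n₁E°₁ + n₂E°₂.
E°₃ = (1×-0.45 + 2×-0.89) / 3 = (-2.230) / 3 = -0.743 V.

-0.743 V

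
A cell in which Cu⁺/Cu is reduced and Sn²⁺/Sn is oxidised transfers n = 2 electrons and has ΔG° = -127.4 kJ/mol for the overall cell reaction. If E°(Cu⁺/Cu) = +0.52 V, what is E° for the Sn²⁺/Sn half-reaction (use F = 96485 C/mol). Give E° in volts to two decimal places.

E°cell = −ΔG°/(nF) = −(-127.4×10³)/((2)(96485)) = +0.660 V.
Since Cu⁺/Cu is the cathode and Sn²⁺/Sn the anode, E°cell = E°(Cu⁺/Cu) − E°(Sn²⁺/Sn).
So E°(Sn²⁺/Sn) = E°(Cu⁺/Cu) − E°cell = (+0.52) − (+0.660) = -0.14 V.

-0.14 V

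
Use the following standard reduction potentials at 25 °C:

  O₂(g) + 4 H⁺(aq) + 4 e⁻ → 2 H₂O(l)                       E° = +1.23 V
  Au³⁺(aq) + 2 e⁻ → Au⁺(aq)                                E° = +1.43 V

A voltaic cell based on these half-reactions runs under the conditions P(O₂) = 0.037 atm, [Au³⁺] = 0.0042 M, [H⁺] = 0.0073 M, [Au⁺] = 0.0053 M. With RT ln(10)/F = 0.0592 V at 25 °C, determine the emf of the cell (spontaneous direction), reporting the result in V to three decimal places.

+0.345 V

Au³⁺/Au⁺ is the cathode (higher E°), O₂/H₂O the anode: E°cell = +1.43 − (+1.23) = +0.20 V, n = 4.
Overall: 2 Au³⁺(aq) + 2 H₂O(l) → 2 Au⁺(aq) + O₂(g) + 4 H⁺(aq)
Q = [Au⁺]^2·P(O₂)·[H⁺]^4 / ([Au³⁺]^2); log Q = -9.776.
E = E° − (0.0592/n) log Q = +0.20 − (0.0592/4)(-9.776) = +0.345 V.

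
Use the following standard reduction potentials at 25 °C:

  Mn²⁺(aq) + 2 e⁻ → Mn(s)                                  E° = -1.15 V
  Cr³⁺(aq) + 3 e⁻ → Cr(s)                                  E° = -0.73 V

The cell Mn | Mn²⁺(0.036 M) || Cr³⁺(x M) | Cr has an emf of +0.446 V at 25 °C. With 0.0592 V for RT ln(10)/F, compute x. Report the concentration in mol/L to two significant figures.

0.14 M

Cr³⁺/Cr is the cathode, Mn²⁺/Mn the anode: E°cell = +0.42 V, n = 6.
Overall reaction: 2 Cr³⁺(aq) + 3 Mn(s) → 2 Cr(s) + 3 Mn²⁺(aq); Q = [Mn²⁺]^3/[Cr³⁺]^2.
From E = E° − (0.0592/n) log Q: log Q = (E° − E)·n/0.0592 = (+0.42 − (+0.446))·6/0.0592 = -2.6351.
So 2·log[Cr³⁺] = 3·log(0.036) − log Q = -4.3311 − (-2.6351) = -1.6960; log[Cr³⁺] = -1.6960 / 2 = -0.8480; [Cr³⁺] = 10^(-0.8480) ≈ 0.14 M.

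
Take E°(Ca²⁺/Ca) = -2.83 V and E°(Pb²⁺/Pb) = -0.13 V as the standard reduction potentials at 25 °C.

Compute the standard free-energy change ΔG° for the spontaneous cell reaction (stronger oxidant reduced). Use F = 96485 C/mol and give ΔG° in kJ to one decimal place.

-521.0 kJ

Pb²⁺/Pb (E° = -0.13 V) is the cathode; Ca²⁺/Ca (E° = -2.83 V) is the anode, so E°cell = +2.70 V.
Balancing electrons gives n = 2 (lcm of 2 and 2).
ΔG° = −nFE° = −(2)(96485)(+2.70) = -521,019 J = -521.0 kJ.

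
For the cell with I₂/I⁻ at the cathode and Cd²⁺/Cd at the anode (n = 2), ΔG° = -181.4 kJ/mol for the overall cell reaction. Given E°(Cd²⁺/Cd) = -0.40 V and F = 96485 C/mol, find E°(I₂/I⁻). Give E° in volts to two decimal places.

E°cell = −ΔG°/(nF) = −(-181.4×10³)/((2)(96485)) = +0.940 V.
Since I₂/I⁻ is the cathode and Cd²⁺/Cd the anode, E°cell = E°(I₂/I⁻) − E°(Cd²⁺/Cd).
So E°(I₂/I⁻) = E°cell + E°(Cd²⁺/Cd) = +0.940 + (-0.40) = +0.54 V.

+0.54 V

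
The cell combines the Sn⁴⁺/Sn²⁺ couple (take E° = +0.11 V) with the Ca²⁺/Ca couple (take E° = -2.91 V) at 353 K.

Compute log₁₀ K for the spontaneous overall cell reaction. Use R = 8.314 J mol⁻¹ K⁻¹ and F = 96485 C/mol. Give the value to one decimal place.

86.2

Cathode: Sn⁴⁺/Sn²⁺; anode: Ca²⁺/Ca. E°cell = (+0.11) − (-2.91) = +3.02 V, with n = 2.
ΔG° = −nFE° = −RT ln K, so ln K = nFE°/(RT) = (2)(96485)(+3.02) / ((8.314)(353)) = 198.569.
log₁₀ K = 198.569 / ln 10 = 86.2.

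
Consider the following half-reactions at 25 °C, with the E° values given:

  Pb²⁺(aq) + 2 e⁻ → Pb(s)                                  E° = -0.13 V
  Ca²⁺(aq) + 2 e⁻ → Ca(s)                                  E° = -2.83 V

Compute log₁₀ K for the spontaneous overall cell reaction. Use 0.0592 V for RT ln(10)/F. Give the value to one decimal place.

91.2

Cathode: Pb²⁺/Pb; anode: Ca²⁺/Ca. E°cell = +2.70 V, n = 2.
log K = nE°cell / 0.0592 = (2)(+2.70) / 0.0592 = 91.2.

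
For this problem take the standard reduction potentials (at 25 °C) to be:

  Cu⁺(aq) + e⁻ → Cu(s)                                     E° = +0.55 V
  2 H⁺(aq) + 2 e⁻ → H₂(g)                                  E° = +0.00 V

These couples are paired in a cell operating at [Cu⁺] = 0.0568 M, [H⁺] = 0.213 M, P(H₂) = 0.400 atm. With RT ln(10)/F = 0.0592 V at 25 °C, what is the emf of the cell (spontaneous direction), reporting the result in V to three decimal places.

+0.504 V

Cu⁺/Cu is the cathode (higher E°), H⁺/H₂ the anode: E°cell = +0.55 − (+0.00) = +0.55 V, n = 2.
Overall: 2 Cu⁺(aq) + H₂(g) → 2 Cu(s) + 2 H⁺(aq)
Q = [H⁺]^2 / ([Cu⁺]^2·P(H₂)); log Q = 1.546.
E = E° − (0.0592/n) log Q = +0.55 − (0.0592/2)(1.546) = +0.504 V.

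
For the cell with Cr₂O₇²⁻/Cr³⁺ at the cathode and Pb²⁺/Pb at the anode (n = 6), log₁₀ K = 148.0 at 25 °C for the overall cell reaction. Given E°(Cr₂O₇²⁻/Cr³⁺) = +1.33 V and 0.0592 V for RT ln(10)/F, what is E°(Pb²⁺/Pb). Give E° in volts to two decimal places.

-0.13 V

E°cell = (0.0592/n)·log K = (0.0592/6)(148.0) = +1.460 V.
Since Cr₂O₇²⁻/Cr³⁺ is the cathode and Pb²⁺/Pb the anode, E°cell = E°(Cr₂O₇²⁻/Cr³⁺) − E°(Pb²⁺/Pb).
So E°(Pb²⁺/Pb) = E°(Cr₂O₇²⁻/Cr³⁺) − E°cell = (+1.33) − (+1.460) = -0.13 V.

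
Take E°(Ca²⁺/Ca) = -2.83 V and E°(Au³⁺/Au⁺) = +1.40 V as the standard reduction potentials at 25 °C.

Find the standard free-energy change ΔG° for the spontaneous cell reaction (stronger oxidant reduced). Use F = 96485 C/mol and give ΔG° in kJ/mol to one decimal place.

-816.3 kJ/mol

Au³⁺/Au⁺ (E° = +1.40 V) is the cathode; Ca²⁺/Ca (E° = -2.83 V) is the anode, so E°cell = +4.23 V.
Balancing electrons gives n = 2 (lcm of 2 and 2).
ΔG° = −nFE° = −(2)(96485)(+4.23) = -816,263 J = -816.3 kJ/mol.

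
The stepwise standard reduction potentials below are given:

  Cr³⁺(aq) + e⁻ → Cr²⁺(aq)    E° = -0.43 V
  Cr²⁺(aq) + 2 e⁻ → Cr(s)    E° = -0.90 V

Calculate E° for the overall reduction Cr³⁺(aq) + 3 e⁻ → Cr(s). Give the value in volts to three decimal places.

-0.743 V

Adding the free-energy changes (−nFE°) of the two steps gives −n₃FE°₃ = −n₁FE°₁ − n₂FE°₂.
E°₃ = (1×-0.43 + 2×-0.90) / 3 = (-2.230) / 3 = -0.743 V.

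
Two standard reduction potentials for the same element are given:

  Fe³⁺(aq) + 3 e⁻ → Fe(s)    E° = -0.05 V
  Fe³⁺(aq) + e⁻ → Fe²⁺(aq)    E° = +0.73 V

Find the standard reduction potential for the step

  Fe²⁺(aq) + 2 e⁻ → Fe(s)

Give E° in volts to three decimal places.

Sequential free energies add, so n₃E°₃ = n₁E°₁ + n₂E°₂.
With n₃ = 3, and the known step contributing 1×(+0.73) V, the unknown satisfies 2·E° = 3×(-0.05) − 1×(+0.73) = -0.880.
E° = -0.880 / 2 = -0.440 V.

-0.440 V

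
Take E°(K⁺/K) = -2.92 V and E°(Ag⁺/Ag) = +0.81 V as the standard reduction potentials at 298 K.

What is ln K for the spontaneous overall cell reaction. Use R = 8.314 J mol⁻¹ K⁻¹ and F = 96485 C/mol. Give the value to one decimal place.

Cathode: Ag⁺/Ag; anode: K⁺/K. E°cell = (+0.81) − (-2.92) = +3.73 V, with n = 1.
ΔG° = −nFE° = −RT ln K, so ln K = nFE°/(RT) = (1)(96485)(+3.73) / ((8.314)(298)) = 145.259.

145.3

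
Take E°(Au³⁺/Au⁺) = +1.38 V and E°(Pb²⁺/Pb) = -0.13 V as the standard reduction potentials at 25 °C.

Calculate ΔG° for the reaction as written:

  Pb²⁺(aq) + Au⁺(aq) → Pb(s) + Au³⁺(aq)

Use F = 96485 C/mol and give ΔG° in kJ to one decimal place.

+291.4 kJ

As written, Pb²⁺/Pb is reduced (cathode) and Au³⁺/Au⁺ is oxidised (anode), so E°cell = (-0.13) − (+1.38) = -1.51 V.
Balancing electrons gives n = 2.
ΔG° = −nFE° = −(2)(96485)(-1.51) = 291,385 J = +291.4 kJ.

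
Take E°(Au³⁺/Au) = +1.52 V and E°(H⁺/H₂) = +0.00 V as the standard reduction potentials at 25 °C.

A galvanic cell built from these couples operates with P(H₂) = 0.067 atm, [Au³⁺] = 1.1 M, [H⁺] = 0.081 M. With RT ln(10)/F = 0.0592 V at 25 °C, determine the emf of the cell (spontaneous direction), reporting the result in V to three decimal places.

Au³⁺/Au is the cathode (higher E°), H⁺/H₂ the anode: E°cell = +1.52 − (+0.00) = +1.52 V, n = 6.
Overall: 2 Au³⁺(aq) + 3 H₂(g) → 2 Au(s) + 6 H⁺(aq)
Q = [H⁺]^6 / ([Au³⁺]^2·P(H₂)^3); log Q = -3.110.
E = E° − (0.0592/n) log Q = +1.52 − (0.0592/6)(-3.110) = +1.551 V.

+1.551 V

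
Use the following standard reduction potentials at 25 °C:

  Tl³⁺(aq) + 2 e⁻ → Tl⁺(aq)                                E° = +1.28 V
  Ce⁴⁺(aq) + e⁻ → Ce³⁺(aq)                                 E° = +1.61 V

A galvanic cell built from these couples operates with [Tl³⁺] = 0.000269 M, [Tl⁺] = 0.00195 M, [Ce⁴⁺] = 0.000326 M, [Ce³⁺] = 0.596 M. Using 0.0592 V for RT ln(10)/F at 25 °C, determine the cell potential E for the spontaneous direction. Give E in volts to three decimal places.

Ce⁴⁺/Ce³⁺ is the cathode (higher E°), Tl³⁺/Tl⁺ the anode: E°cell = +1.61 − (+1.28) = +0.33 V, n = 2.
Overall: 2 Ce⁴⁺(aq) + Tl⁺(aq) → 2 Ce³⁺(aq) + Tl³⁺(aq)
Q = [Ce³⁺]^2·[Tl³⁺] / ([Ce⁴⁺]^2·[Tl⁺]); log Q = 5.664.
E = E° − (0.0592/n) log Q = +0.33 − (0.0592/2)(5.664) = +0.162 V.

+0.162 V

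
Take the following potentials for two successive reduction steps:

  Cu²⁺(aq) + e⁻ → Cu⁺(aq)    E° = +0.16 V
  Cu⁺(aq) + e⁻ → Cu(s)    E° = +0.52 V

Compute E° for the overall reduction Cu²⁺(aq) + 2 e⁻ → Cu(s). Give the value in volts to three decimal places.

Since ΔG° = −nFE° is additive over sequential reductions, n₃E°₃ = n₁E°₁ + n₂E°₂.
E°₃ = (1×+0.16 + 1×+0.52) / 2 = (+0.680) / 2 = +0.340 V.

+0.340 V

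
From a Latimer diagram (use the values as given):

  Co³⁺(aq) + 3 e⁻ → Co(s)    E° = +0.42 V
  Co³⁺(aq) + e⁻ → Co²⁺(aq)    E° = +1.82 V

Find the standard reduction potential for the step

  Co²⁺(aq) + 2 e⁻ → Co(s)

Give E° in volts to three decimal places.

-0.280 V

Sequential free energies add, so n₃E°₃ = n₁E°₁ + n₂E°₂.
With n₃ = 3, and the known step contributing 1×(+1.82) V, the unknown satisfies 2·E° = 3×(+0.42) − 1×(+1.82) = -0.560.
E° = -0.560 / 2 = -0.280 V.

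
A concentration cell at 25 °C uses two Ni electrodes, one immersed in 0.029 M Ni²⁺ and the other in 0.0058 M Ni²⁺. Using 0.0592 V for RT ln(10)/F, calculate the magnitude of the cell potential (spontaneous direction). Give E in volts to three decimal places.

+0.021 V

For a concentration cell E°cell = 0. The 0.029 M side is the cathode (reduction is favoured where [Ni²⁺] is higher).
With n = 2, E = −(0.0592/2) log([Ni²⁺]ₐₙ/[Ni²⁺]꜀ₐₜ) = −(0.0592/2) log(0.0058/0.029) = −(0.0592/2)(-0.699) = +0.021 V.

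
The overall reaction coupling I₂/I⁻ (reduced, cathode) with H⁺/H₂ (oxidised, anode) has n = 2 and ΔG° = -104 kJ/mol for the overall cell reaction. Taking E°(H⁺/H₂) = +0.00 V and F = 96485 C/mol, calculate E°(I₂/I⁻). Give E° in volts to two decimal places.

E°cell = −ΔG°/(nF) = −(-104×10³)/((2)(96485)) = +0.539 V.
Since I₂/I⁻ is the cathode and H⁺/H₂ the anode, E°cell = E°(I₂/I⁻) − E°(H⁺/H₂).
So E°(I₂/I⁻) = E°cell + E°(H⁺/H₂) = +0.539 + (+0.00) = +0.54 V.

+0.54 V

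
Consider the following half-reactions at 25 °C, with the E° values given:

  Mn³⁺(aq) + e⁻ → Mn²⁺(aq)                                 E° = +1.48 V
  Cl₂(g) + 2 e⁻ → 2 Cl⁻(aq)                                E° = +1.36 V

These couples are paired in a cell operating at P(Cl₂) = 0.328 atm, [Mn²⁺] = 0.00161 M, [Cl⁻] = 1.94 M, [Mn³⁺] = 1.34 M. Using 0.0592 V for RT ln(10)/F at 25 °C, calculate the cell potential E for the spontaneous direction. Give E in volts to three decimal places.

+0.324 V

Mn³⁺/Mn²⁺ is the cathode (higher E°), Cl₂/Cl⁻ the anode: E°cell = +1.48 − (+1.36) = +0.12 V, n = 2.
Overall: 2 Mn³⁺(aq) + 2 Cl⁻(aq) → 2 Mn²⁺(aq) + Cl₂(g)
Q = [Mn²⁺]^2·P(Cl₂) / ([Mn³⁺]^2·[Cl⁻]^2); log Q = -6.900.
E = E° − (0.0592/n) log Q = +0.12 − (0.0592/2)(-6.900) = +0.324 V.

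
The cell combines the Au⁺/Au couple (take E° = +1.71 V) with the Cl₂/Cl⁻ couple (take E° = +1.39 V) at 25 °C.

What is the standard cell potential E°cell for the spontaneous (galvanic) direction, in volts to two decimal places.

+0.32 V

The Au⁺/Au couple has the higher reduction potential, so it is the cathode; Cl₂/Cl⁻ is oxidised at the anode.
E°cell = E°(cathode) − E°(anode) = (+1.71) − (+1.39) = +0.32 V.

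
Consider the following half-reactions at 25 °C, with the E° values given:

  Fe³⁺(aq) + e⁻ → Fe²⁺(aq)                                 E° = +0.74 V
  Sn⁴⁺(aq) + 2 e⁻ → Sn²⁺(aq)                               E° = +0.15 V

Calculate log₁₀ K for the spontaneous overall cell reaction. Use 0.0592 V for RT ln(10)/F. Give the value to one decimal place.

19.9

Cathode: Fe³⁺/Fe²⁺; anode: Sn⁴⁺/Sn²⁺. E°cell = +0.59 V, n = 2.
log K = nE°cell / 0.0592 = (2)(+0.59) / 0.0592 = 19.9.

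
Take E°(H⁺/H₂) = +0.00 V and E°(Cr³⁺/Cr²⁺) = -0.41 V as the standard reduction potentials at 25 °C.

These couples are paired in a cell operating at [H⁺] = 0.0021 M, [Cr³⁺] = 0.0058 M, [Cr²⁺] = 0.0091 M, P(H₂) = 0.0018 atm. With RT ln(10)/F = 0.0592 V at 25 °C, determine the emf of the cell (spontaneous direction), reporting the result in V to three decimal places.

H⁺/H₂ is the cathode (higher E°), Cr³⁺/Cr²⁺ the anode: E°cell = +0.00 − (-0.41) = +0.41 V, n = 2.
Overall: 2 H⁺(aq) + 2 Cr²⁺(aq) → H₂(g) + 2 Cr³⁺(aq)
Q = P(H₂)·[Cr³⁺]^2 / ([H⁺]^2·[Cr²⁺]^2); log Q = 2.220.
E = E° − (0.0592/n) log Q = +0.41 − (0.0592/2)(2.220) = +0.344 V.

+0.344 V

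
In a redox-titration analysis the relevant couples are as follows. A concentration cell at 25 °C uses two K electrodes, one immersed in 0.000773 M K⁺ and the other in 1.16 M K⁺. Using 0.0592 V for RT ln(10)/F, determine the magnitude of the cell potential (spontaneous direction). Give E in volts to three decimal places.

+0.188 V

For a concentration cell E°cell = 0. The 1.16 M side is the cathode (reduction is favoured where [K⁺] is higher).
With n = 1, E = −(0.0592/1) log([K⁺]ₐₙ/[K⁺]꜀ₐₜ) = −(0.0592/1) log(0.000773/1.16) = −(0.0592/1)(-3.176) = +0.188 V.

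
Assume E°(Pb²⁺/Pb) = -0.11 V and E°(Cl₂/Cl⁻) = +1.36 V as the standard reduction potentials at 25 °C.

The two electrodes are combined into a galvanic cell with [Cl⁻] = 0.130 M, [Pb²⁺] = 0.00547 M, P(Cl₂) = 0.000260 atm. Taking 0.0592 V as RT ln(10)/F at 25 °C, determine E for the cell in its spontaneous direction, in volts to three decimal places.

+1.483 V

Cl₂/Cl⁻ is the cathode (higher E°), Pb²⁺/Pb the anode: E°cell = +1.36 − (-0.11) = +1.47 V, n = 2.
Overall: Cl₂(g) + Pb(s) → 2 Cl⁻(aq) + Pb²⁺(aq)
Q = [Cl⁻]^2·[Pb²⁺] / (P(Cl₂)); log Q = -0.449.
E = E° − (0.0592/n) log Q = +1.47 − (0.0592/2)(-0.449) = +1.483 V.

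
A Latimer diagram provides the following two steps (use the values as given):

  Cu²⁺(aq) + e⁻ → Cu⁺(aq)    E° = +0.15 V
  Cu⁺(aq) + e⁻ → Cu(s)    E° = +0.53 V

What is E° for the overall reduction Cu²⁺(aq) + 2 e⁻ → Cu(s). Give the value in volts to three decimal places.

+0.340 V

Adding the free-energy changes (−nFE°) of the two steps gives −n₃FE°₃ = −n₁FE°₁ − n₂FE°₂.
E°₃ = (1×+0.15 + 1×+0.53) / 2 = (+0.680) / 2 = +0.340 V.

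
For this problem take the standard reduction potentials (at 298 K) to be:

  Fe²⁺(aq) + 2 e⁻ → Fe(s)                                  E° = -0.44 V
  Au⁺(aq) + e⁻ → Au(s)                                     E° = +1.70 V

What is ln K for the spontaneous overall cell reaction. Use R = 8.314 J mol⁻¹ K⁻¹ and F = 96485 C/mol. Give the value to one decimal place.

166.7

Cathode: Au⁺/Au; anode: Fe²⁺/Fe. E°cell = (+1.70) − (-0.44) = +2.14 V, with n = 2.
ΔG° = −nFE° = −RT ln K, so ln K = nFE°/(RT) = (2)(96485)(+2.14) / ((8.314)(298)) = 166.678.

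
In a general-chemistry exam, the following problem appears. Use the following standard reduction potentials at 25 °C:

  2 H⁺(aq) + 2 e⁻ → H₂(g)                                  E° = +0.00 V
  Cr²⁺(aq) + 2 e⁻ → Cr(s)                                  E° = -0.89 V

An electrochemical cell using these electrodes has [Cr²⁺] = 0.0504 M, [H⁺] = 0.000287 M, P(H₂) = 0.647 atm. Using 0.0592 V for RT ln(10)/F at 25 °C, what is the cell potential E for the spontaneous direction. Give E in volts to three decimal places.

H⁺/H₂ is the cathode (higher E°), Cr²⁺/Cr the anode: E°cell = +0.00 − (-0.89) = +0.89 V, n = 2.
Overall: 2 H⁺(aq) + Cr(s) → H₂(g) + Cr²⁺(aq)
Q = P(H₂)·[Cr²⁺] / ([H⁺]^2); log Q = 5.598.
E = E° − (0.0592/n) log Q = +0.89 − (0.0592/2)(5.598) = +0.724 V.

+0.724 V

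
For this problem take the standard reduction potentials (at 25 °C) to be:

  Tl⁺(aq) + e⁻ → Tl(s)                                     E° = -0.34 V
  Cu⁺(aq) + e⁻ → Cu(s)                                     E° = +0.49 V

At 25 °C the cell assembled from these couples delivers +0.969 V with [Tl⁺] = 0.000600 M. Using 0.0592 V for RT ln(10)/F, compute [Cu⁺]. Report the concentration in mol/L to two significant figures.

0.13 M

Cu⁺/Cu is the cathode, Tl⁺/Tl the anode: E°cell = +0.83 V, n = 1.
Overall reaction: Cu⁺(aq) + Tl(s) → Cu(s) + Tl⁺(aq); Q = [Tl⁺]^1/[Cu⁺]^1.
From E = E° − (0.0592/n) log Q: log Q = (E° − E)·n/0.0592 = (+0.83 − (+0.969))·1/0.0592 = -2.3480.
So 1·log[Cu⁺] = 1·log(0.0006) − log Q = -3.2218 − (-2.3480) = -0.8738; [Cu⁺] = 10^(-0.8738) ≈ 0.13 M.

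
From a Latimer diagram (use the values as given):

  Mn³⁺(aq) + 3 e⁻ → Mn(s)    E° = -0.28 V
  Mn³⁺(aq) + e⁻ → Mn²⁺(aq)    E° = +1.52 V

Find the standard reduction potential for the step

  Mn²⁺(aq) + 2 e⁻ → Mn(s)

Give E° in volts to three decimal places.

-1.180 V

Sequential free energies add, so n₃E°₃ = n₁E°₁ + n₂E°₂.
With n₃ = 3, and the known step contributing 1×(+1.52) V, the unknown satisfies 2·E° = 3×(-0.28) − 1×(+1.52) = -2.360.
E° = -2.360 / 2 = -1.180 V.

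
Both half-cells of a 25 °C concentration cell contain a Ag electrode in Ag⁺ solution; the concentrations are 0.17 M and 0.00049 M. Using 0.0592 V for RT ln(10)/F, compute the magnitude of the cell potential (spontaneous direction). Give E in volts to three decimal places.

For a concentration cell E°cell = 0. The 0.17 M side is the cathode (reduction is favoured where [Ag⁺] is higher).
With n = 1, E = −(0.0592/1) log([Ag⁺]ₐₙ/[Ag⁺]꜀ₐₜ) = −(0.0592/1) log(0.00049/0.17) = −(0.0592/1)(-2.540) = +0.150 V.

+0.150 V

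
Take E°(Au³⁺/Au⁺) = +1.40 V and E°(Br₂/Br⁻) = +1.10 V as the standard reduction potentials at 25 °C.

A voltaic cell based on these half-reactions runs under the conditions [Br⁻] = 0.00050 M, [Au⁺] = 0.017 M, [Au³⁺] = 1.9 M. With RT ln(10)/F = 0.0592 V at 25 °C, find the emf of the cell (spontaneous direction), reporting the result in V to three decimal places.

Au³⁺/Au⁺ is the cathode (higher E°), Br₂/Br⁻ the anode: E°cell = +1.40 − (+1.10) = +0.30 V, n = 2.
Overall: Au³⁺(aq) + 2 Br⁻(aq) → Au⁺(aq) + Br₂(l)
Q = [Au⁺] / ([Au³⁺]·[Br⁻]^2); log Q = 4.554.
E = E° − (0.0592/n) log Q = +0.30 − (0.0592/2)(4.554) = +0.165 V.

+0.165 V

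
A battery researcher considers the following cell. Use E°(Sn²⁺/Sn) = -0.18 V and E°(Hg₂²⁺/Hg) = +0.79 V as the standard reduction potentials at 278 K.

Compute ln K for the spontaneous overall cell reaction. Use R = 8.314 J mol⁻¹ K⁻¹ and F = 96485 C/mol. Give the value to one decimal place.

81.0

Cathode: Hg₂²⁺/Hg; anode: Sn²⁺/Sn. E°cell = (+0.79) − (-0.18) = +0.97 V, with n = 2.
ΔG° = −nFE° = −RT ln K, so ln K = nFE°/(RT) = (2)(96485)(+0.97) / ((8.314)(278)) = 80.985.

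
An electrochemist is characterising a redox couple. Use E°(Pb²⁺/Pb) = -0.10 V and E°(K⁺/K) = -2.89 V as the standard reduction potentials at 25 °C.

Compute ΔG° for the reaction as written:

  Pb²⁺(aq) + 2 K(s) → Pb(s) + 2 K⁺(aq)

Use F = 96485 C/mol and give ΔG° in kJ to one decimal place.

As written, Pb²⁺/Pb is reduced (cathode) and K⁺/K is oxidised (anode), so E°cell = (-0.10) − (-2.89) = +2.79 V.
Balancing electrons gives n = 2.
ΔG° = −nFE° = −(2)(96485)(+2.79) = -538,386 J = -538.4 kJ.

-538.4 kJ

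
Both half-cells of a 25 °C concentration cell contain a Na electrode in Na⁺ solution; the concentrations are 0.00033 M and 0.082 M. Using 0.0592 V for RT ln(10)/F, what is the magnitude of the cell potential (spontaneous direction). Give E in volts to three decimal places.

+0.142 V

For a concentration cell E°cell = 0. The 0.082 M side is the cathode (reduction is favoured where [Na⁺] is higher).
With n = 1, E = −(0.0592/1) log([Na⁺]ₐₙ/[Na⁺]꜀ₐₜ) = −(0.0592/1) log(0.00033/0.082) = −(0.0592/1)(-2.395) = +0.142 V.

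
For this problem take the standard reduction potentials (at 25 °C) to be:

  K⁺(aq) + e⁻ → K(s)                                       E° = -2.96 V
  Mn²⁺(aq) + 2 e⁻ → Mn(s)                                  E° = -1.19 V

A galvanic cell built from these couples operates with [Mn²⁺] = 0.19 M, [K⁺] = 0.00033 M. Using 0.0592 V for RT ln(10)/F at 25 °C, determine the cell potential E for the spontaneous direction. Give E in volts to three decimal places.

+1.955 V

Mn²⁺/Mn is the cathode (higher E°), K⁺/K the anode: E°cell = -1.19 − (-2.96) = +1.77 V, n = 2.
Overall: Mn²⁺(aq) + 2 K(s) → Mn(s) + 2 K⁺(aq)
Q = [K⁺]^2 / ([Mn²⁺]); log Q = -6.242.
E = E° − (0.0592/n) log Q = +1.77 − (0.0592/2)(-6.242) = +1.955 V.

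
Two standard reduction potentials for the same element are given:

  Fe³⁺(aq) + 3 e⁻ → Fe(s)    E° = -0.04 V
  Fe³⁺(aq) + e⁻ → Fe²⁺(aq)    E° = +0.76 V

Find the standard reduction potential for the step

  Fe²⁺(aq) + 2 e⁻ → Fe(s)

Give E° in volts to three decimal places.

Sequential free energies add, so n₃E°₃ = n₁E°₁ + n₂E°₂.
With n₃ = 3, and the known step contributing 1×(+0.76) V, the unknown satisfies 2·E° = 3×(-0.04) − 1×(+0.76) = -0.880.
E° = -0.880 / 2 = -0.440 V.

-0.440 V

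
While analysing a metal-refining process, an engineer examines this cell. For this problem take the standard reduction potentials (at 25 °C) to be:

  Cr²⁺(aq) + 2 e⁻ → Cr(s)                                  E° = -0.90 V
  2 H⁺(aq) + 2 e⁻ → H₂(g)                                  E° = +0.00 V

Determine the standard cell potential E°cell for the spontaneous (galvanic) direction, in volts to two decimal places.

+0.90 V

The H⁺/H₂ couple has the higher reduction potential, so it is the cathode; Cr²⁺/Cr is oxidised at the anode.
E°cell = E°(cathode) − E°(anode) = (+0.00) − (-0.90) = +0.90 V.
Since E°cell > 0, the reaction is spontaneous under standard conditions.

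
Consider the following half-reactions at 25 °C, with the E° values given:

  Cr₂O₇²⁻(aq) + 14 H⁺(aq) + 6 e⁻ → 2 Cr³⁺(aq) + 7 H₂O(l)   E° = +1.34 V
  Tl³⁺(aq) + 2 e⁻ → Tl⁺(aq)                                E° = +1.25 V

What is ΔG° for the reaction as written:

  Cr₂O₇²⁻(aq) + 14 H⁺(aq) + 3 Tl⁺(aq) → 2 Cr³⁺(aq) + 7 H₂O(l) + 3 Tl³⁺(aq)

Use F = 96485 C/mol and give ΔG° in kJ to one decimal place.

As written, Cr₂O₇²⁻/Cr³⁺ is reduced (cathode) and Tl³⁺/Tl⁺ is oxidised (anode), so E°cell = (+1.34) − (+1.25) = +0.09 V.
Balancing electrons gives n = 6.
ΔG° = −nFE° = −(6)(96485)(+0.09) = -52,102 J = -52.1 kJ.

-52.1 kJ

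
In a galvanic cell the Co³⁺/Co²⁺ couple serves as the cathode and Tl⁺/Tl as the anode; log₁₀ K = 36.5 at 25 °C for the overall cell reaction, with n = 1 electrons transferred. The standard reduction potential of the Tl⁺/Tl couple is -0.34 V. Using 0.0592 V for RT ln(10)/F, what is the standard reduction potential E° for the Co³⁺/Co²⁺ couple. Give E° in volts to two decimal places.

+1.82 V

E°cell = (0.0592/n)·log K = (0.0592/1)(36.5) = +2.161 V.
Since Co³⁺/Co²⁺ is the cathode and Tl⁺/Tl the anode, E°cell = E°(Co³⁺/Co²⁺) − E°(Tl⁺/Tl).
So E°(Co³⁺/Co²⁺) = E°cell + E°(Tl⁺/Tl) = +2.161 + (-0.34) = +1.82 V.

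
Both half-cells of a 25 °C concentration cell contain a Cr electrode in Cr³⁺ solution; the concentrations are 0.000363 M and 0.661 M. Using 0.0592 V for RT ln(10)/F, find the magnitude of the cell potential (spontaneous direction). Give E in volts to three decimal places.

For a concentration cell E°cell = 0. The 0.661 M side is the cathode (reduction is favoured where [Cr³⁺] is higher).
With n = 3, E = −(0.0592/3) log([Cr³⁺]ₐₙ/[Cr³⁺]꜀ₐₜ) = −(0.0592/3) log(0.000363/0.661) = −(0.0592/3)(-3.260) = +0.064 V.

+0.064 V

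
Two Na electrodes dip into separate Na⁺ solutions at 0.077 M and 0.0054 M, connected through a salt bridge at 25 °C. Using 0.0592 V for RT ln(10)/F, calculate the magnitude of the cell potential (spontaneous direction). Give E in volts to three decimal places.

+0.068 V

For a concentration cell E°cell = 0. The 0.077 M side is the cathode (reduction is favoured where [Na⁺] is higher).
With n = 1, E = −(0.0592/1) log([Na⁺]ₐₙ/[Na⁺]꜀ₐₜ) = −(0.0592/1) log(0.0054/0.077) = −(0.0592/1)(-1.154) = +0.068 V.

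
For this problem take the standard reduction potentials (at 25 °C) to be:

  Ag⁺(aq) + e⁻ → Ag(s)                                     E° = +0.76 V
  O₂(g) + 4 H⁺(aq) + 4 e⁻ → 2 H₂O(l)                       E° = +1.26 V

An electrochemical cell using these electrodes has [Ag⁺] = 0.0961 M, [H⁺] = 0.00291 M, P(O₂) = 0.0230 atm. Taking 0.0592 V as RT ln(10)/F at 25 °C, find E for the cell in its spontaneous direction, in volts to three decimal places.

+0.386 V

O₂/H₂O is the cathode (higher E°), Ag⁺/Ag the anode: E°cell = +1.26 − (+0.76) = +0.50 V, n = 4.
Overall: O₂(g) + 4 H⁺(aq) + 4 Ag(s) → 2 H₂O(l) + 4 Ag⁺(aq)
Q = [Ag⁺]^4 / (P(O₂)·[H⁺]^4); log Q = 7.714.
E = E° − (0.0592/n) log Q = +0.50 − (0.0592/4)(7.714) = +0.386 V.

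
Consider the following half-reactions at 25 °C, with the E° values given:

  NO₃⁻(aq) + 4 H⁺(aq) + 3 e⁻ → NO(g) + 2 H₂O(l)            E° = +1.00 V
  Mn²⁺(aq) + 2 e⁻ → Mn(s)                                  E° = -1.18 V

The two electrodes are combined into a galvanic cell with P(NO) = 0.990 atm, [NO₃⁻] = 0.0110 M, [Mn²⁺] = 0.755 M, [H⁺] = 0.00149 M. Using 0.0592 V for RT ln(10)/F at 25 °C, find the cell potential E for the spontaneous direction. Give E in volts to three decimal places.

+1.922 V

NO₃⁻/NO is the cathode (higher E°), Mn²⁺/Mn the anode: E°cell = +1.00 − (-1.18) = +2.18 V, n = 6.
Overall: 2 NO₃⁻(aq) + 8 H⁺(aq) + 3 Mn(s) → 2 NO(g) + 4 H₂O(l) + 3 Mn²⁺(aq)
Q = P(NO)^2·[Mn²⁺]^3 / ([NO₃⁻]^2·[H⁺]^8); log Q = 26.157.
E = E° − (0.0592/n) log Q = +2.18 − (0.0592/6)(26.157) = +1.922 V.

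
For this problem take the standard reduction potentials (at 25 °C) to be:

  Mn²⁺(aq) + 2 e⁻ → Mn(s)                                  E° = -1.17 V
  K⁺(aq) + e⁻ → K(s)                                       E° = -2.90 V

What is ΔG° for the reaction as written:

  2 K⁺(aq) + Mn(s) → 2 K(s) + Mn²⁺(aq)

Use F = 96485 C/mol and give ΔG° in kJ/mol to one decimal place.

As written, K⁺/K is reduced (cathode) and Mn²⁺/Mn is oxidised (anode), so E°cell = (-2.90) − (-1.17) = -1.73 V.
Balancing electrons gives n = 2.
ΔG° = −nFE° = −(2)(96485)(-1.73) = 333,838 J = +333.8 kJ/mol.

+333.8 kJ/mol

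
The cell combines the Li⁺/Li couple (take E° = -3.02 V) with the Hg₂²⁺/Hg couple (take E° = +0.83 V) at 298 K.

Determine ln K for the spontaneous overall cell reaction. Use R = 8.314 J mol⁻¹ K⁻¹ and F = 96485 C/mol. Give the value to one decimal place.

Cathode: Hg₂²⁺/Hg; anode: Li⁺/Li. E°cell = (+0.83) − (-3.02) = +3.85 V, with n = 2.
ΔG° = −nFE° = −RT ln K, so ln K = nFE°/(RT) = (2)(96485)(+3.85) / ((8.314)(298)) = 299.864.

299.9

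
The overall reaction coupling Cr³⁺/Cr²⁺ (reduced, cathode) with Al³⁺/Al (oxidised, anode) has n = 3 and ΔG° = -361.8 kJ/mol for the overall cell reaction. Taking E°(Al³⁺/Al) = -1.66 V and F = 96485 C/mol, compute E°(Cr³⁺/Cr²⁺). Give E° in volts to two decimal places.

E°cell = −ΔG°/(nF) = −(-361.8×10³)/((3)(96485)) = +1.250 V.
Since Cr³⁺/Cr²⁺ is the cathode and Al³⁺/Al the anode, E°cell = E°(Cr³⁺/Cr²⁺) − E°(Al³⁺/Al).
So E°(Cr³⁺/Cr²⁺) = E°cell + E°(Al³⁺/Al) = +1.250 + (-1.66) = -0.41 V.

-0.41 V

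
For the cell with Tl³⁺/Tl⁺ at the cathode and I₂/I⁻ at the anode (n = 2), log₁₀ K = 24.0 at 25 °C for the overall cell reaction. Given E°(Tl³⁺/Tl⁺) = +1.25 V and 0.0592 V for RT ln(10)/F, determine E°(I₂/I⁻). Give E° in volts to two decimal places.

+0.54 V

E°cell = (0.0592/n)·log K = (0.0592/2)(24.0) = +0.710 V.
Since Tl³⁺/Tl⁺ is the cathode and I₂/I⁻ the anode, E°cell = E°(Tl³⁺/Tl⁺) − E°(I₂/I⁻).
So E°(I₂/I⁻) = E°(Tl³⁺/Tl⁺) − E°cell = (+1.25) − (+0.710) = +0.54 V.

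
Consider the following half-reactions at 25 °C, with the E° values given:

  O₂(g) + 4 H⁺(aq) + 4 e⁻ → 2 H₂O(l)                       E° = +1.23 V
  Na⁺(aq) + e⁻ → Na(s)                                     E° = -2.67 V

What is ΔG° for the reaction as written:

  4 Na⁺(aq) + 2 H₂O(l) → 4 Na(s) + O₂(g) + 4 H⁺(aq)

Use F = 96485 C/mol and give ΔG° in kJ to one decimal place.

As written, Na⁺/Na is reduced (cathode) and O₂/H₂O is oxidised (anode), so E°cell = (-2.67) − (+1.23) = -3.90 V.
Balancing electrons gives n = 4.
ΔG° = −nFE° = −(4)(96485)(-3.90) = 1,505,166 J = +1505.2 kJ.

+1505.2 kJ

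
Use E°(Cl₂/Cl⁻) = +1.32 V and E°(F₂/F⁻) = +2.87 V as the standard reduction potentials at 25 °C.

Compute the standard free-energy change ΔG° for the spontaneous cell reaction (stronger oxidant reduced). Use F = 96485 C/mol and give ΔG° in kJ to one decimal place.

-299.1 kJ

F₂/F⁻ (E° = +2.87 V) is the cathode; Cl₂/Cl⁻ (E° = +1.32 V) is the anode, so E°cell = +1.55 V.
Balancing electrons gives n = 2 (lcm of 2 and 2).
ΔG° = −nFE° = −(2)(96485)(+1.55) = -299,104 J = -299.1 kJ.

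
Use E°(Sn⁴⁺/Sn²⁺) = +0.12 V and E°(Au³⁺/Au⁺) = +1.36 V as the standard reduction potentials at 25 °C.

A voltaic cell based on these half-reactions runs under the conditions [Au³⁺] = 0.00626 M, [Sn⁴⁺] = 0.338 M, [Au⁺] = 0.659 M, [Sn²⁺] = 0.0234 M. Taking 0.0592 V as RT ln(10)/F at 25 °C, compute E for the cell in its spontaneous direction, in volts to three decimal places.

Au³⁺/Au⁺ is the cathode (higher E°), Sn⁴⁺/Sn²⁺ the anode: E°cell = +1.36 − (+0.12) = +1.24 V, n = 2.
Overall: Au³⁺(aq) + Sn²⁺(aq) → Au⁺(aq) + Sn⁴⁺(aq)
Q = [Au⁺]·[Sn⁴⁺] / ([Au³⁺]·[Sn²⁺]); log Q = 3.182.
E = E° − (0.0592/n) log Q = +1.24 − (0.0592/2)(3.182) = +1.146 V.

+1.146 V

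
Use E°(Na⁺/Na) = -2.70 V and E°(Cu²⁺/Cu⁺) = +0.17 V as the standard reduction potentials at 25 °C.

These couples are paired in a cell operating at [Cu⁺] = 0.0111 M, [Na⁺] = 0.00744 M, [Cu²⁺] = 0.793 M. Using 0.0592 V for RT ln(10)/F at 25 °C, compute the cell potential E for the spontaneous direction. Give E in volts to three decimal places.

Cu²⁺/Cu⁺ is the cathode (higher E°), Na⁺/Na the anode: E°cell = +0.17 − (-2.70) = +2.87 V, n = 1.
Overall: Cu²⁺(aq) + Na(s) → Cu⁺(aq) + Na⁺(aq)
Q = [Cu⁺]·[Na⁺] / ([Cu²⁺]); log Q = -3.982.
E = E° − (0.0592/n) log Q = +2.87 − (0.0592/1)(-3.982) = +3.106 V.

+3.106 V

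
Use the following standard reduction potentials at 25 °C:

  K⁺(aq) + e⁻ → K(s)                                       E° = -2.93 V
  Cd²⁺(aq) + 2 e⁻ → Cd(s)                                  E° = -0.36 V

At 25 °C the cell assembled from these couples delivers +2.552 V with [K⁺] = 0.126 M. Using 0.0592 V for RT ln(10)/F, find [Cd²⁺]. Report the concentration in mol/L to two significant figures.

Cd²⁺/Cd is the cathode, K⁺/K the anode: E°cell = +2.57 V, n = 2.
Overall reaction: Cd²⁺(aq) + 2 K(s) → Cd(s) + 2 K⁺(aq); Q = [K⁺]^2/[Cd²⁺]^1.
From E = E° − (0.0592/n) log Q: log Q = (E° − E)·n/0.0592 = (+2.57 − (+2.552))·2/0.0592 = 0.6081.
So 1·log[Cd²⁺] = 2·log(0.126) − log Q = -1.7993 − (0.6081) = -2.4074; [Cd²⁺] = 10^(-2.4074) ≈ 0.0039 M.

0.0039 M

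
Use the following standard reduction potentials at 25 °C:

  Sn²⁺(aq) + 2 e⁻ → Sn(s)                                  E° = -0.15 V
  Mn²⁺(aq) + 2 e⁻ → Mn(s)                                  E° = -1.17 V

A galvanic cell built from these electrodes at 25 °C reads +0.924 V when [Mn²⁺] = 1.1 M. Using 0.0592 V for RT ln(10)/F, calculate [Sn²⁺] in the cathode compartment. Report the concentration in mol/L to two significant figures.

0.00063 M

Sn²⁺/Sn is the cathode, Mn²⁺/Mn the anode: E°cell = +1.02 V, n = 2.
Overall reaction: Sn²⁺(aq) + Mn(s) → Sn(s) + Mn²⁺(aq); Q = [Mn²⁺]^1/[Sn²⁺]^1.
From E = E° − (0.0592/n) log Q: log Q = (E° − E)·n/0.0592 = (+1.02 − (+0.924))·2/0.0592 = 3.2432.
So 1·log[Sn²⁺] = 1·log(1.1) − log Q = 0.0414 − (3.2432) = -3.2018; [Sn²⁺] = 10^(-3.2018) ≈ 0.00063 M.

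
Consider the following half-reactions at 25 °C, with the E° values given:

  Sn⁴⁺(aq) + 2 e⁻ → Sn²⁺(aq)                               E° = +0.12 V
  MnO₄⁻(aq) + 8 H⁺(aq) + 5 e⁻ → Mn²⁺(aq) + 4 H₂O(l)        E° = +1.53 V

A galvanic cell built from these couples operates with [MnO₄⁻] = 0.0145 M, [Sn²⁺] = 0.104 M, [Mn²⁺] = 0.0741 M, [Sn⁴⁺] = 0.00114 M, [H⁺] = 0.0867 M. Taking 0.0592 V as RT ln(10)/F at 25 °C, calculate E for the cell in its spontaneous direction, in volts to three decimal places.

+1.359 V

MnO₄⁻/Mn²⁺ is the cathode (higher E°), Sn⁴⁺/Sn²⁺ the anode: E°cell = +1.53 − (+0.12) = +1.41 V, n = 10.
Overall: 2 MnO₄⁻(aq) + 16 H⁺(aq) + 5 Sn²⁺(aq) → 2 Mn²⁺(aq) + 8 H₂O(l) + 5 Sn⁴⁺(aq)
Q = [Mn²⁺]^2·[Sn⁴⁺]^5 / ([MnO₄⁻]^2·[H⁺]^16·[Sn²⁺]^5); log Q = 8.608.
E = E° − (0.0592/n) log Q = +1.41 − (0.0592/10)(8.608) = +1.359 V.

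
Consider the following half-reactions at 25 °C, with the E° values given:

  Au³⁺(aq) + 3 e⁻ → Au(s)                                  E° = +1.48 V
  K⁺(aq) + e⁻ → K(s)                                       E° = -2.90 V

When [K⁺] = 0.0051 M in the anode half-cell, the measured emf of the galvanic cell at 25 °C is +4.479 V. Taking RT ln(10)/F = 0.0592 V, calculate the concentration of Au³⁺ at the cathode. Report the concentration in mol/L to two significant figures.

Au³⁺/Au is the cathode, K⁺/K the anode: E°cell = +4.38 V, n = 3.
Overall reaction: Au³⁺(aq) + 3 K(s) → Au(s) + 3 K⁺(aq); Q = [K⁺]^3/[Au³⁺]^1.
From E = E° − (0.0592/n) log Q: log Q = (E° − E)·n/0.0592 = (+4.38 − (+4.479))·3/0.0592 = -5.0169.
So 1·log[Au³⁺] = 3·log(0.0051) − log Q = -6.8773 − (-5.0169) = -1.8604; [Au³⁺] = 10^(-1.8604) ≈ 0.014 M.

0.014 M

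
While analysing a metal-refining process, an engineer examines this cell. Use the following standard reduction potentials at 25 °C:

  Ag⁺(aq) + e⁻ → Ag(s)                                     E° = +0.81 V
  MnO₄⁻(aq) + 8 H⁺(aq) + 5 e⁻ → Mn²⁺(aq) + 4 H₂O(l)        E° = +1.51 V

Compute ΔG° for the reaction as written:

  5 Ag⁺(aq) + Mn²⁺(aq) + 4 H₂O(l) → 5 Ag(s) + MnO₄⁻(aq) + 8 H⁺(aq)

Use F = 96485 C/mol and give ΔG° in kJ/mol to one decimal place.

+337.7 kJ/mol

As written, Ag⁺/Ag is reduced (cathode) and MnO₄⁻/Mn²⁺ is oxidised (anode), so E°cell = (+0.81) − (+1.51) = -0.70 V.
Balancing electrons gives n = 5.
ΔG° = −nFE° = −(5)(96485)(-0.70) = 337,698 J = +337.7 kJ/mol.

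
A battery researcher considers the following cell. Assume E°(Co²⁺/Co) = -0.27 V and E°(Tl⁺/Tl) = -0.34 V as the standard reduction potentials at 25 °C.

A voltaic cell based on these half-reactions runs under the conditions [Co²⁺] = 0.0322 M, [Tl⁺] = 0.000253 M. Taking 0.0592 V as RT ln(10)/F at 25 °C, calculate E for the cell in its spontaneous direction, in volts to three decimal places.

+0.239 V

Co²⁺/Co is the cathode (higher E°), Tl⁺/Tl the anode: E°cell = -0.27 − (-0.34) = +0.07 V, n = 2.
Overall: Co²⁺(aq) + 2 Tl(s) → Co(s) + 2 Tl⁺(aq)
Q = [Tl⁺]^2 / ([Co²⁺]); log Q = -5.702.
E = E° − (0.0592/n) log Q = +0.07 − (0.0592/2)(-5.702) = +0.239 V.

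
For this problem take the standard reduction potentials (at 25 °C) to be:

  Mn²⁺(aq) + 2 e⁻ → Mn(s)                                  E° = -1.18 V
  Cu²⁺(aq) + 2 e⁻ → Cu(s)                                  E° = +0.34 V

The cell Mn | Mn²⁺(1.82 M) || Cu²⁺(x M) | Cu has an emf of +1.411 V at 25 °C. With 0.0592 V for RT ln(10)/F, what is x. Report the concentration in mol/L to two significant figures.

0.00038 M

Cu²⁺/Cu is the cathode, Mn²⁺/Mn the anode: E°cell = +1.52 V, n = 2.
Overall reaction: Cu²⁺(aq) + Mn(s) → Cu(s) + Mn²⁺(aq); Q = [Mn²⁺]^1/[Cu²⁺]^1.
From E = E° − (0.0592/n) log Q: log Q = (E° − E)·n/0.0592 = (+1.52 − (+1.411))·2/0.0592 = 3.6824.
So 1·log[Cu²⁺] = 1·log(1.82) − log Q = 0.2601 − (3.6824) = -3.4223; [Cu²⁺] = 10^(-3.4223) ≈ 0.00038 M.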